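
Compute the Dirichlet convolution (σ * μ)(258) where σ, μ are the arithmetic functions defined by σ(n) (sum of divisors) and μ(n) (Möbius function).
(σ * μ)(258) = 258

Divisors of 258: [1, 2, 3, 6, 43, 86, 129, 258]. For each d | 258:
  d = 1: σ(1) · μ(258/1) = 1 · -1 = -1
  d = 2: σ(2) · μ(258/2) = 3 · 1 = 3
  d = 3: σ(3) · μ(258/3) = 4 · 1 = 4
  d = 6: σ(6) · μ(258/6) = 12 · -1 = -12
  d = 43: σ(43) · μ(258/43) = 44 · 1 = 44
  d = 86: σ(86) · μ(258/86) = 132 · -1 = -132
  d = 129: σ(129) · μ(258/129) = 176 · -1 = -176
  d = 258: σ(258) · μ(258/258) = 528 · 1 = 528
Summing: (σ * μ)(258) = -1 + 3 + 4 + -12 + 44 + -132 + -176 + 528 = 258.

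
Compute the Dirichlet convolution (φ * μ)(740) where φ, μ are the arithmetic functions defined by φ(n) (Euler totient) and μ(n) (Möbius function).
(φ * μ)(740) = 105

Divisors of 740: [1, 2, 4, 5, 10, 20, 37, 74, 148, 185, 370, 740]. For each d | 740:
  d = 1: φ(1) · μ(740/1) = 1 · 0 = 0
  d = 2: φ(2) · μ(740/2) = 1 · -1 = -1
  d = 4: φ(4) · μ(740/4) = 2 · 1 = 2
  d = 5: φ(5) · μ(740/5) = 4 · 0 = 0
  d = 10: φ(10) · μ(740/10) = 4 · 1 = 4
  d = 20: φ(20) · μ(740/20) = 8 · -1 = -8
  d = 37: φ(37) · μ(740/37) = 36 · 0 = 0
  d = 74: φ(74) · μ(740/74) = 36 · 1 = 36
  d = 148: φ(148) · μ(740/148) = 72 · -1 = -72
  d = 185: φ(185) · μ(740/185) = 144 · 0 = 0
  d = 370: φ(370) · μ(740/370) = 144 · -1 = -144
  d = 740: φ(740) · μ(740/740) = 288 · 1 = 288
Summing: (φ * μ)(740) = 0 + -1 + 2 + 0 + 4 + -8 + 0 + 36 + -72 + 0 + -144 + 288 = 105.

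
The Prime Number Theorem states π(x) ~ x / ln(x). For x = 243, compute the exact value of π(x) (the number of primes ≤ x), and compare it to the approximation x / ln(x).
π(243) = 53;  x/ln(x) ≈ 44.24;  relative error ≈ 16.53%.

Directly count primes up to 243: π(243) = 53. The PNT approximation gives 243/ln(243) ≈ 243/5.49306 ≈ 44.24. Relative error (π(x) − x/ln(x)) / π(x) ≈ 16.53%; the approximation is known to undercount slightly (Li(x) is a better estimate).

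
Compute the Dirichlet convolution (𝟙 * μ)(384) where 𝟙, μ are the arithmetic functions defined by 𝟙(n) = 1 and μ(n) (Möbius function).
(𝟙 * μ)(384) = 0

Divisors of 384: [1, 2, 3, 4, 6, 8, 12, 16, 24, 32, 48, 64, 96, 128, 192, 384]. For each d | 384:
  d = 1: 𝟙(1) · μ(384/1) = 1 · 0 = 0
  d = 2: 𝟙(2) · μ(384/2) = 1 · 0 = 0
  d = 3: 𝟙(3) · μ(384/3) = 1 · 0 = 0
  d = 4: 𝟙(4) · μ(384/4) = 1 · 0 = 0
  d = 6: 𝟙(6) · μ(384/6) = 1 · 0 = 0
  d = 8: 𝟙(8) · μ(384/8) = 1 · 0 = 0
  d = 12: 𝟙(12) · μ(384/12) = 1 · 0 = 0
  d = 16: 𝟙(16) · μ(384/16) = 1 · 0 = 0
  d = 24: 𝟙(24) · μ(384/24) = 1 · 0 = 0
  d = 32: 𝟙(32) · μ(384/32) = 1 · 0 = 0
  d = 48: 𝟙(48) · μ(384/48) = 1 · 0 = 0
  d = 64: 𝟙(64) · μ(384/64) = 1 · 1 = 1
  d = 96: 𝟙(96) · μ(384/96) = 1 · 0 = 0
  d = 128: 𝟙(128) · μ(384/128) = 1 · -1 = -1
  d = 192: 𝟙(192) · μ(384/192) = 1 · -1 = -1
  d = 384: 𝟙(384) · μ(384/384) = 1 · 1 = 1
Summing: (𝟙 * μ)(384) = 0 + 0 + 0 + 0 + 0 + 0 + 0 + 0 + 0 + 0 + 0 + 1 + 0 + -1 + -1 + 1 = 0.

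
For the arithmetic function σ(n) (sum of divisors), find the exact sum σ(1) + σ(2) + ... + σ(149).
Σ_{n ≤ 149} σ(n) = 18232

Compute σ(n) for each 1 ≤ n ≤ 149: σ(1) = 1, σ(2) = 3, σ(3) = 4, σ(4) = 7, σ(5) = 6, σ(6) = 12, σ(7) = 8, σ(8) = 15, σ(9) = 13, σ(10) = 18, σ(11) = 12, σ(12) = 28, σ(13) = 14, σ(14) = 24, σ(15) = 24, σ(16) = 31, σ(17) = 18, σ(18) = 39, σ(19) = 20, σ(20) = 42, σ(21) = 32, σ(22) = 36, σ(23) = 24, σ(24) = 60, σ(25) = 31, σ(26) = 42, σ(27) = 40, σ(28) = 56, σ(29) = 30, σ(30) = 72, σ(31) = 32, σ(32) = 63, σ(33) = 48, σ(34) = 54, σ(35) = 48, σ(36) = 91, σ(37) = 38, σ(38) = 60, σ(39) = 56, σ(40) = 90, σ(41) = 42, σ(42) = 96, σ(43) = 44, σ(44) = 84, σ(45) = 78, σ(46) = 72, σ(47) = 48, σ(48) = 124, σ(49) = 57, σ(50) = 93, σ(51) = 72, σ(52) = 98, σ(53) = 54, σ(54) = 120, σ(55) = 72, σ(56) = 120, σ(57) = 80, σ(58) = 90, σ(59) = 60, σ(60) = 168, σ(61) = 62, σ(62) = 96, σ(63) = 104, σ(64) = 127, σ(65) = 84, σ(66) = 144, σ(67) = 68, σ(68) = 126, σ(69) = 96, σ(70) = 144, σ(71) = 72, σ(72) = 195, σ(73) = 74, σ(74) = 114, σ(75) = 124, σ(76) = 140, σ(77) = 96, σ(78) = 168, σ(79) = 80, σ(80) = 186, σ(81) = 121, σ(82) = 126, σ(83) = 84, σ(84) = 224, σ(85) = 108, σ(86) = 132, σ(87) = 120, σ(88) = 180, σ(89) = 90, σ(90) = 234, σ(91) = 112, σ(92) = 168, σ(93) = 128, σ(94) = 144, σ(95) = 120, σ(96) = 252, σ(97) = 98, σ(98) = 171, σ(99) = 156, σ(100) = 217, σ(101) = 102, σ(102) = 216, σ(103) = 104, σ(104) = 210, σ(105) = 192, σ(106) = 162, σ(107) = 108, σ(108) = 280, σ(109) = 110, σ(110) = 216, σ(111) = 152, σ(112) = 248, σ(113) = 114, σ(114) = 240, σ(115) = 144, σ(116) = 210, σ(117) = 182, σ(118) = 180, σ(119) = 144, σ(120) = 360, σ(121) = 133, σ(122) = 186, σ(123) = 168, σ(124) = 224, σ(125) = 156, σ(126) = 312, σ(127) = 128, σ(128) = 255, σ(129) = 176, σ(130) = 252, σ(131) = 132, σ(132) = 336, σ(133) = 160, σ(134) = 204, σ(135) = 240, σ(136) = 270, σ(137) = 138, σ(138) = 288, σ(139) = 140, σ(140) = 336, σ(141) = 192, σ(142) = 216, σ(143) = 168, σ(144) = 403, σ(145) = 180, σ(146) = 222, σ(147) = 228, σ(148) = 266, σ(149) = 150. Summing all 149 values: 18232. (Average order: Σ_{n ≤ x} σ(n) ~ (π²/12) x². For x = 149, (π²/12)·149² ≈ 18259.59.)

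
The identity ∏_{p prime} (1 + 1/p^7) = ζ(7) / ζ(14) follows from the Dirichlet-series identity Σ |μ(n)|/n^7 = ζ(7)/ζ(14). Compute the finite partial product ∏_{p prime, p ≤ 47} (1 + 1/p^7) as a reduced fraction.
∏ = 263853992248183929955588067841649958807762565359040660091503223132247928290282626850939575242745161896165376/261685269908462752626449098337825267072687203746267710284915637456014619560925349129829845059340019784340625

The primes p ≤ 47 are [2, 3, 5, 7, 11, 13, 17, 19, 23, 29, 31, 37, 41, 43, 47]. For each, (1 + 1/p^7) = (p^7 + 1)/p^7. Multiplying these fractions over p ∈ [2, 3, 5, 7, 11, 13, 17, 19, 23, 29, 31, 37, 41, 43, 47] gives 263853992248183929955588067841649958807762565359040660091503223132247928290282626850939575242745161896165376/261685269908462752626449098337825267072687203746267710284915637456014619560925349129829845059340019784340625. (In the limit P → ∞ this tends to ζ(7)/ζ(14).)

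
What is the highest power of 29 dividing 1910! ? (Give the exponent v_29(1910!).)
v_29(1910!) = 67

Legendre's formula: v_p(n!) = Σ_{k ≥ 1} ⌊n / p^k⌋. For p = 29, n = 1910, the terms are:
  ⌊1910/29^1⌋ = ⌊1910/29⌋ = 65
  ⌊1910/29^2⌋ = ⌊1910/841⌋ = 2
(the next term ⌊1910/29^3⌋ = 0, terminating the sum). Summing: v_29(1910!) = 65 + 2 = 67.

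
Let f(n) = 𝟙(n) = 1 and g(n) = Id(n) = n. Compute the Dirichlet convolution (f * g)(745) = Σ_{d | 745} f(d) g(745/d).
(𝟙 * Id)(745) = 900

Divisors of 745: [1, 5, 149, 745]. For each d | 745:
  d = 1: 𝟙(1) · Id(745/1) = 1 · 745 = 745
  d = 5: 𝟙(5) · Id(745/5) = 1 · 149 = 149
  d = 149: 𝟙(149) · Id(745/149) = 1 · 5 = 5
  d = 745: 𝟙(745) · Id(745/745) = 1 · 1 = 1
Summing: (𝟙 * Id)(745) = 745 + 149 + 5 + 1 = 900.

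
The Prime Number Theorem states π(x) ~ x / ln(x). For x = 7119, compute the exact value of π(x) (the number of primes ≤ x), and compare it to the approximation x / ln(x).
π(7119) = 911;  x/ln(x) ≈ 802.55;  relative error ≈ 11.90%.

Directly count primes up to 7119: π(7119) = 911. The PNT approximation gives 7119/ln(7119) ≈ 7119/8.87052 ≈ 802.55. Relative error (π(x) − x/ln(x)) / π(x) ≈ 11.90%; the approximation is known to undercount slightly (Li(x) is a better estimate).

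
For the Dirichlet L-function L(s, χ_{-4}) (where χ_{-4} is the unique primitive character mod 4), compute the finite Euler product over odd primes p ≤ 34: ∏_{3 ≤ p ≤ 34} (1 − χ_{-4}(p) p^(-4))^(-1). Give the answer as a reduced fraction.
∏ = 1870816715381797956556539609218365/1891731462842378884815364370202624

The odd primes p ≤ 34 are [3, 5, 7, 11, 13, 17, 19, 23, 29, 31]. For each, χ(p) = 1 if p ≡ 1 mod 4, χ(p) = −1 if p ≡ 3 mod 4. Taking (1 − χ(p)/p^4)^(-1) = p^4/(p^4 − χ(p)): (1 − (-1)/3^4)^(-1) · (1 − (1)/5^4)^(-1) · (1 − (-1)/7^4)^(-1) · (1 − (-1)/11^4)^(-1) · (1 − (1)/13^4)^(-1) · (1 − (1)/17^4)^(-1) · (1 − (-1)/19^4)^(-1) · (1 − (-1)/23^4)^(-1) · (1 − (1)/29^4)^(-1) · (1 − (-1)/31^4)^(-1) = 1870816715381797956556539609218365/1891731462842378884815364370202624.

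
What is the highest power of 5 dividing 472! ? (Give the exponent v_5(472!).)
v_5(472!) = 115

Legendre's formula: v_p(n!) = Σ_{k ≥ 1} ⌊n / p^k⌋. For p = 5, n = 472, the terms are:
  ⌊472/5^1⌋ = ⌊472/5⌋ = 94
  ⌊472/5^2⌋ = ⌊472/25⌋ = 18
  ⌊472/5^3⌋ = ⌊472/125⌋ = 3
(the next term ⌊472/5^4⌋ = 0, terminating the sum). Summing: v_5(472!) = 94 + 18 + 3 = 115.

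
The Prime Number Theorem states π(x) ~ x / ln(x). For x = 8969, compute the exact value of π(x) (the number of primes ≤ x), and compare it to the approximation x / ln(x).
π(8969) = 1115;  x/ln(x) ≈ 985.44;  relative error ≈ 11.62%.

Directly count primes up to 8969: π(8969) = 1115. The PNT approximation gives 8969/ln(8969) ≈ 8969/9.10153 ≈ 985.44. Relative error (π(x) − x/ln(x)) / π(x) ≈ 11.62%; the approximation is known to undercount slightly (Li(x) is a better estimate).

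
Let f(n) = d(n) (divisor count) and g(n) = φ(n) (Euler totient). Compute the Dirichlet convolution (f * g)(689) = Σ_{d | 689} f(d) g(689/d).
(d * φ)(689) = 756

Divisors of 689: [1, 13, 53, 689]. For each d | 689:
  d = 1: d(1) · φ(689/1) = 1 · 624 = 624
  d = 13: d(13) · φ(689/13) = 2 · 52 = 104
  d = 53: d(53) · φ(689/53) = 2 · 12 = 24
  d = 689: d(689) · φ(689/689) = 4 · 1 = 4
Summing: (d * φ)(689) = 624 + 104 + 24 + 4 = 756.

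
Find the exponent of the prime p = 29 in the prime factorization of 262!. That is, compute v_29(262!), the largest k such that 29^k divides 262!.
v_29(262!) = 9

Legendre's formula: v_p(n!) = Σ_{k ≥ 1} ⌊n / p^k⌋. For p = 29, n = 262, the terms are:
  ⌊262/29^1⌋ = ⌊262/29⌋ = 9
(the next term ⌊262/29^2⌋ = 0, terminating the sum). Summing: v_29(262!) = 9 = 9.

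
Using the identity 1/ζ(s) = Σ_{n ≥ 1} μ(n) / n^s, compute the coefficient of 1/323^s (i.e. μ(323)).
μ(323) = 1

Factor n = 323 = 17 · 19. μ(n) = 0 if any exponent ≥ 2 (not squarefree); otherwise μ(n) = (−1)^{ω(n)} where ω(n) is the number of distinct prime factors. Applying: μ(323) = 1.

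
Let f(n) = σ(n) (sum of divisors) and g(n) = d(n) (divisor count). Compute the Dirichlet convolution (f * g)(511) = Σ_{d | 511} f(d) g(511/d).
(σ * d)(511) = 760

Divisors of 511: [1, 7, 73, 511]. For each d | 511:
  d = 1: σ(1) · d(511/1) = 1 · 4 = 4
  d = 7: σ(7) · d(511/7) = 8 · 2 = 16
  d = 73: σ(73) · d(511/73) = 74 · 2 = 148
  d = 511: σ(511) · d(511/511) = 592 · 1 = 592
Summing: (σ * d)(511) = 4 + 16 + 148 + 592 = 760.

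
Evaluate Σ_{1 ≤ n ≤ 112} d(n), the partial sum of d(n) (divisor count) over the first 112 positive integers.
Σ_{n ≤ 112} d(n) = 552

Compute d(n) for each 1 ≤ n ≤ 112: d(1) = 1, d(2) = 2, d(3) = 2, d(4) = 3, d(5) = 2, d(6) = 4, d(7) = 2, d(8) = 4, d(9) = 3, d(10) = 4, d(11) = 2, d(12) = 6, d(13) = 2, d(14) = 4, d(15) = 4, d(16) = 5, d(17) = 2, d(18) = 6, d(19) = 2, d(20) = 6, d(21) = 4, d(22) = 4, d(23) = 2, d(24) = 8, d(25) = 3, d(26) = 4, d(27) = 4, d(28) = 6, d(29) = 2, d(30) = 8, d(31) = 2, d(32) = 6, d(33) = 4, d(34) = 4, d(35) = 4, d(36) = 9, d(37) = 2, d(38) = 4, d(39) = 4, d(40) = 8, d(41) = 2, d(42) = 8, d(43) = 2, d(44) = 6, d(45) = 6, d(46) = 4, d(47) = 2, d(48) = 10, d(49) = 3, d(50) = 6, d(51) = 4, d(52) = 6, d(53) = 2, d(54) = 8, d(55) = 4, d(56) = 8, d(57) = 4, d(58) = 4, d(59) = 2, d(60) = 12, d(61) = 2, d(62) = 4, d(63) = 6, d(64) = 7, d(65) = 4, d(66) = 8, d(67) = 2, d(68) = 6, d(69) = 4, d(70) = 8, d(71) = 2, d(72) = 12, d(73) = 2, d(74) = 4, d(75) = 6, d(76) = 6, d(77) = 4, d(78) = 8, d(79) = 2, d(80) = 10, d(81) = 5, d(82) = 4, d(83) = 2, d(84) = 12, d(85) = 4, d(86) = 4, d(87) = 4, d(88) = 8, d(89) = 2, d(90) = 12, d(91) = 4, d(92) = 6, d(93) = 4, d(94) = 4, d(95) = 4, d(96) = 12, d(97) = 2, d(98) = 6, d(99) = 6, d(100) = 9, d(101) = 2, d(102) = 8, d(103) = 2, d(104) = 8, d(105) = 8, d(106) = 4, d(107) = 2, d(108) = 12, d(109) = 2, d(110) = 8, d(111) = 4, d(112) = 10. Summing all 112 values: 552. (Dirichlet's divisor formula: Σ_{n ≤ x} d(n) = x ln(x) + (2γ − 1) x + O(√x). For x = 112, the asymptotic estimate is ≈ 545.77.)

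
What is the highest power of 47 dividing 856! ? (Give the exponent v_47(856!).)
v_47(856!) = 18

Legendre's formula: v_p(n!) = Σ_{k ≥ 1} ⌊n / p^k⌋. For p = 47, n = 856, the terms are:
  ⌊856/47^1⌋ = ⌊856/47⌋ = 18
(the next term ⌊856/47^2⌋ = 0, terminating the sum). Summing: v_47(856!) = 18 = 18.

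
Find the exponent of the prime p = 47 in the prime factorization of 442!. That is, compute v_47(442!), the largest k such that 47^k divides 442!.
v_47(442!) = 9

Legendre's formula: v_p(n!) = Σ_{k ≥ 1} ⌊n / p^k⌋. For p = 47, n = 442, the terms are:
  ⌊442/47^1⌋ = ⌊442/47⌋ = 9
(the next term ⌊442/47^2⌋ = 0, terminating the sum). Summing: v_47(442!) = 9 = 9.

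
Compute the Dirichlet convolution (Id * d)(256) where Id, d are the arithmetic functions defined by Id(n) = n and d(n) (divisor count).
(Id * d)(256) = 1013

Divisors of 256: [1, 2, 4, 8, 16, 32, 64, 128, 256]. For each d | 256:
  d = 1: Id(1) · d(256/1) = 1 · 9 = 9
  d = 2: Id(2) · d(256/2) = 2 · 8 = 16
  d = 4: Id(4) · d(256/4) = 4 · 7 = 28
  d = 8: Id(8) · d(256/8) = 8 · 6 = 48
  d = 16: Id(16) · d(256/16) = 16 · 5 = 80
  d = 32: Id(32) · d(256/32) = 32 · 4 = 128
  d = 64: Id(64) · d(256/64) = 64 · 3 = 192
  d = 128: Id(128) · d(256/128) = 128 · 2 = 256
  d = 256: Id(256) · d(256/256) = 256 · 1 = 256
Summing: (Id * d)(256) = 9 + 16 + 28 + 48 + 80 + 128 + 192 + 256 + 256 = 1013.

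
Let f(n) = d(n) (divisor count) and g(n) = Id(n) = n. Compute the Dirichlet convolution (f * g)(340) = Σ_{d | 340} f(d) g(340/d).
(d * Id)(340) = 1463

Divisors of 340: [1, 2, 4, 5, 10, 17, 20, 34, 68, 85, 170, 340]. For each d | 340:
  d = 1: d(1) · Id(340/1) = 1 · 340 = 340
  d = 2: d(2) · Id(340/2) = 2 · 170 = 340
  d = 4: d(4) · Id(340/4) = 3 · 85 = 255
  d = 5: d(5) · Id(340/5) = 2 · 68 = 136
  d = 10: d(10) · Id(340/10) = 4 · 34 = 136
  d = 17: d(17) · Id(340/17) = 2 · 20 = 40
  d = 20: d(20) · Id(340/20) = 6 · 17 = 102
  d = 34: d(34) · Id(340/34) = 4 · 10 = 40
  d = 68: d(68) · Id(340/68) = 6 · 5 = 30
  d = 85: d(85) · Id(340/85) = 4 · 4 = 16
  d = 170: d(170) · Id(340/170) = 8 · 2 = 16
  d = 340: d(340) · Id(340/340) = 12 · 1 = 12
Summing: (d * Id)(340) = 340 + 340 + 255 + 136 + 136 + 40 + 102 + 40 + 30 + 16 + 16 + 12 = 1463.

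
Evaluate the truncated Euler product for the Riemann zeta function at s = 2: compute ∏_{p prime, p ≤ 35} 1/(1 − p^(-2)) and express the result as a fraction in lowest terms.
∏ = 82920037520482019/50722704772300800

The primes p ≤ 35 are [2, 3, 5, 7, 11, 13, 17, 19, 23, 29, 31]. For each prime, (1 − 1/p^2)^(-1) = p^2 / (p^2 − 1). The product is (1 − 1/2^2)^(-1), (1 − 1/3^2)^(-1), (1 − 1/5^2)^(-1), (1 − 1/7^2)^(-1), (1 − 1/11^2)^(-1), (1 − 1/13^2)^(-1), (1 − 1/17^2)^(-1), (1 − 1/19^2)^(-1), (1 − 1/23^2)^(-1), (1 − 1/29^2)^(-1), (1 − 1/31^2)^(-1) = ∏ p^2 / (p^2 − 1) = 82920037520482019/50722704772300800.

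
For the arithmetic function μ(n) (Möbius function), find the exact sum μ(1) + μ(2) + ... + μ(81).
Σ_{n ≤ 81} μ(n) = -4

Compute μ(n) for each 1 ≤ n ≤ 81: μ(1) = 1, μ(2) = -1, μ(3) = -1, μ(4) = 0, μ(5) = -1, μ(6) = 1, μ(7) = -1, μ(8) = 0, μ(9) = 0, μ(10) = 1, μ(11) = -1, μ(12) = 0, μ(13) = -1, μ(14) = 1, μ(15) = 1, μ(16) = 0, μ(17) = -1, μ(18) = 0, μ(19) = -1, μ(20) = 0, μ(21) = 1, μ(22) = 1, μ(23) = -1, μ(24) = 0, μ(25) = 0, μ(26) = 1, μ(27) = 0, μ(28) = 0, μ(29) = -1, μ(30) = -1, μ(31) = -1, μ(32) = 0, μ(33) = 1, μ(34) = 1, μ(35) = 1, μ(36) = 0, μ(37) = -1, μ(38) = 1, μ(39) = 1, μ(40) = 0, μ(41) = -1, μ(42) = -1, μ(43) = -1, μ(44) = 0, μ(45) = 0, μ(46) = 1, μ(47) = -1, μ(48) = 0, μ(49) = 0, μ(50) = 0, μ(51) = 1, μ(52) = 0, μ(53) = -1, μ(54) = 0, μ(55) = 1, μ(56) = 0, μ(57) = 1, μ(58) = 1, μ(59) = -1, μ(60) = 0, μ(61) = -1, μ(62) = 1, μ(63) = 0, μ(64) = 0, μ(65) = 1, μ(66) = -1, μ(67) = -1, μ(68) = 0, μ(69) = 1, μ(70) = -1, μ(71) = -1, μ(72) = 0, μ(73) = -1, μ(74) = 1, μ(75) = 0, μ(76) = 0, μ(77) = 1, μ(78) = -1, μ(79) = -1, μ(80) = 0, μ(81) = 0. Summing all 81 values: -4. (Mertens function M(x) = Σ_{n ≤ x} μ(n); on average M(x) should be small (PNT ⟺ M(x) = o(x)).)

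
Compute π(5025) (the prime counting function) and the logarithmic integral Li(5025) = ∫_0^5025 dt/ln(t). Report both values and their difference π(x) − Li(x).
π(5025) = 674;  Li(5025) ≈ 687.22;  π(x) − Li(x) ≈ -13.22.

Direct count of primes ≤ 5025 gives π(5025) = 674. Numerical evaluation of the logarithmic integral gives Li(5025) ≈ 687.22. The difference π(x) − Li(x) ≈ -13.22 is typically negative for small/moderate x (Li(x) overestimates), though Littlewood's theorem shows this sign changes infinitely often.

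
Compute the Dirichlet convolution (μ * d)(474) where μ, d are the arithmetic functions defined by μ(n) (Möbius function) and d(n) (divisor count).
(μ * d)(474) = 1

Divisors of 474: [1, 2, 3, 6, 79, 158, 237, 474]. For each d | 474:
  d = 1: μ(1) · d(474/1) = 1 · 8 = 8
  d = 2: μ(2) · d(474/2) = -1 · 4 = -4
  d = 3: μ(3) · d(474/3) = -1 · 4 = -4
  d = 6: μ(6) · d(474/6) = 1 · 2 = 2
  d = 79: μ(79) · d(474/79) = -1 · 4 = -4
  d = 158: μ(158) · d(474/158) = 1 · 2 = 2
  d = 237: μ(237) · d(474/237) = 1 · 2 = 2
  d = 474: μ(474) · d(474/474) = -1 · 1 = -1
Summing: (μ * d)(474) = 8 + -4 + -4 + 2 + -4 + 2 + 2 + -1 = 1.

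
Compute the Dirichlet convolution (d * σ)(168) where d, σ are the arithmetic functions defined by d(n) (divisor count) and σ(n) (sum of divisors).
(d * σ)(168) = 2520

Divisors of 168: [1, 2, 3, 4, 6, 7, 8, 12, 14, 21, 24, 28, 42, 56, 84, 168]. For each d | 168:
  d = 1: d(1) · σ(168/1) = 1 · 480 = 480
  d = 2: d(2) · σ(168/2) = 2 · 224 = 448
  d = 3: d(3) · σ(168/3) = 2 · 120 = 240
  d = 4: d(4) · σ(168/4) = 3 · 96 = 288
  d = 6: d(6) · σ(168/6) = 4 · 56 = 224
  d = 7: d(7) · σ(168/7) = 2 · 60 = 120
  d = 8: d(8) · σ(168/8) = 4 · 32 = 128
  d = 12: d(12) · σ(168/12) = 6 · 24 = 144
  d = 14: d(14) · σ(168/14) = 4 · 28 = 112
  d = 21: d(21) · σ(168/21) = 4 · 15 = 60
  d = 24: d(24) · σ(168/24) = 8 · 8 = 64
  d = 28: d(28) · σ(168/28) = 6 · 12 = 72
  d = 42: d(42) · σ(168/42) = 8 · 7 = 56
  d = 56: d(56) · σ(168/56) = 8 · 4 = 32
  d = 84: d(84) · σ(168/84) = 12 · 3 = 36
  d = 168: d(168) · σ(168/168) = 16 · 1 = 16
Summing: (d * σ)(168) = 480 + 448 + 240 + 288 + 224 + 120 + 128 + 144 + 112 + 60 + 64 + 72 + 56 + 32 + 36 + 16 = 2520.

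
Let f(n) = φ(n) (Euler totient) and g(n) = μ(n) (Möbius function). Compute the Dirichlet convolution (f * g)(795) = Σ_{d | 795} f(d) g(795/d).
(φ * μ)(795) = 153

Divisors of 795: [1, 3, 5, 15, 53, 159, 265, 795]. For each d | 795:
  d = 1: φ(1) · μ(795/1) = 1 · -1 = -1
  d = 3: φ(3) · μ(795/3) = 2 · 1 = 2
  d = 5: φ(5) · μ(795/5) = 4 · 1 = 4
  d = 15: φ(15) · μ(795/15) = 8 · -1 = -8
  d = 53: φ(53) · μ(795/53) = 52 · 1 = 52
  d = 159: φ(159) · μ(795/159) = 104 · -1 = -104
  d = 265: φ(265) · μ(795/265) = 208 · -1 = -208
  d = 795: φ(795) · μ(795/795) = 416 · 1 = 416
Summing: (φ * μ)(795) = -1 + 2 + 4 + -8 + 52 + -104 + -208 + 416 = 153.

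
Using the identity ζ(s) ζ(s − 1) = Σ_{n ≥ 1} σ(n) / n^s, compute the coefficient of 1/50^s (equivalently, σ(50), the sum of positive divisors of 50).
σ(50) = 93

In the product (Σ m^0/m^s)(Σ k / k^s) = Σ (Σ_{d | n} d) / n^s, the coefficient of 1/n^s is σ(n) = Σ_{d | n} d. For n = 50, divisors are [1, 2, 5, 10, 25, 50]; summing: σ(50) = 93.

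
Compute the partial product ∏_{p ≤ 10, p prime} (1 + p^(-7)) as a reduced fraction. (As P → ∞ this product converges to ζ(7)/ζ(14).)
∏ = 31528037707363/31268898281250

The primes p ≤ 10 are [2, 3, 5, 7]. For each, (1 + 1/p^7) = (p^7 + 1)/p^7. Multiplying these fractions over p ∈ [2, 3, 5, 7] gives 31528037707363/31268898281250. (In the limit P → ∞ this tends to ζ(7)/ζ(14).)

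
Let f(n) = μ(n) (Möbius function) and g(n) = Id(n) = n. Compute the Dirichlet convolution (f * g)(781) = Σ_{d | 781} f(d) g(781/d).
(μ * Id)(781) = 700

Divisors of 781: [1, 11, 71, 781]. For each d | 781:
  d = 1: μ(1) · Id(781/1) = 1 · 781 = 781
  d = 11: μ(11) · Id(781/11) = -1 · 71 = -71
  d = 71: μ(71) · Id(781/71) = -1 · 11 = -11
  d = 781: μ(781) · Id(781/781) = 1 · 1 = 1
Summing: (μ * Id)(781) = 781 + -71 + -11 + 1 = 700.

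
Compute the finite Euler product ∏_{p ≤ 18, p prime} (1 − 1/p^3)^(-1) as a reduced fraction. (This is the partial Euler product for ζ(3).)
∏ = 193396928725/160952722176

The primes p ≤ 18 are [2, 3, 5, 7, 11, 13, 17]. For each prime, (1 − 1/p^3)^(-1) = p^3 / (p^3 − 1). The product is (1 − 1/2^3)^(-1), (1 − 1/3^3)^(-1), (1 − 1/5^3)^(-1), (1 − 1/7^3)^(-1), (1 − 1/11^3)^(-1), (1 − 1/13^3)^(-1), (1 − 1/17^3)^(-1) = ∏ p^3 / (p^3 − 1) = 193396928725/160952722176.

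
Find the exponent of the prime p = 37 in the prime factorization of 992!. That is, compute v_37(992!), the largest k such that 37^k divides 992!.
v_37(992!) = 26

Legendre's formula: v_p(n!) = Σ_{k ≥ 1} ⌊n / p^k⌋. For p = 37, n = 992, the terms are:
  ⌊992/37^1⌋ = ⌊992/37⌋ = 26
(the next term ⌊992/37^2⌋ = 0, terminating the sum). Summing: v_37(992!) = 26 = 26.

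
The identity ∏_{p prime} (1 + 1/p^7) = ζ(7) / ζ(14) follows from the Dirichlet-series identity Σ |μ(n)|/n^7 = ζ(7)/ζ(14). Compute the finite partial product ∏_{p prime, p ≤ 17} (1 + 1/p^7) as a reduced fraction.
∏ = 5978632292892509031852506135276312/5929491512745875728410756452578125

The primes p ≤ 17 are [2, 3, 5, 7, 11, 13, 17]. For each, (1 + 1/p^7) = (p^7 + 1)/p^7. Multiplying these fractions over p ∈ [2, 3, 5, 7, 11, 13, 17] gives 5978632292892509031852506135276312/5929491512745875728410756452578125. (In the limit P → ∞ this tends to ζ(7)/ζ(14).)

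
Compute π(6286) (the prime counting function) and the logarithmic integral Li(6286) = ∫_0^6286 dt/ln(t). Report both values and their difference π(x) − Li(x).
π(6286) = 817;  Li(6286) ≈ 833.20;  π(x) − Li(x) ≈ -16.20.

Direct count of primes ≤ 6286 gives π(6286) = 817. Numerical evaluation of the logarithmic integral gives Li(6286) ≈ 833.20. The difference π(x) − Li(x) ≈ -16.20 is typically negative for small/moderate x (Li(x) overestimates), though Littlewood's theorem shows this sign changes infinitely often.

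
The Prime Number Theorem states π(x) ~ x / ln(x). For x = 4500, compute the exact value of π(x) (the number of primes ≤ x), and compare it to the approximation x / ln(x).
π(4500) = 610;  x/ln(x) ≈ 534.96;  relative error ≈ 12.30%.

Directly count primes up to 4500: π(4500) = 610. The PNT approximation gives 4500/ln(4500) ≈ 4500/8.41183 ≈ 534.96. Relative error (π(x) − x/ln(x)) / π(x) ≈ 12.30%; the approximation is known to undercount slightly (Li(x) is a better estimate).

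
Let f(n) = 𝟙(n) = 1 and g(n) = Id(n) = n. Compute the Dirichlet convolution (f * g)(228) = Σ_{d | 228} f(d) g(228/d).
(𝟙 * Id)(228) = 560

Divisors of 228: [1, 2, 3, 4, 6, 12, 19, 38, 57, 76, 114, 228]. For each d | 228:
  d = 1: 𝟙(1) · Id(228/1) = 1 · 228 = 228
  d = 2: 𝟙(2) · Id(228/2) = 1 · 114 = 114
  d = 3: 𝟙(3) · Id(228/3) = 1 · 76 = 76
  d = 4: 𝟙(4) · Id(228/4) = 1 · 57 = 57
  d = 6: 𝟙(6) · Id(228/6) = 1 · 38 = 38
  d = 12: 𝟙(12) · Id(228/12) = 1 · 19 = 19
  d = 19: 𝟙(19) · Id(228/19) = 1 · 12 = 12
  d = 38: 𝟙(38) · Id(228/38) = 1 · 6 = 6
  d = 57: 𝟙(57) · Id(228/57) = 1 · 4 = 4
  d = 76: 𝟙(76) · Id(228/76) = 1 · 3 = 3
  d = 114: 𝟙(114) · Id(228/114) = 1 · 2 = 2
  d = 228: 𝟙(228) · Id(228/228) = 1 · 1 = 1
Summing: (𝟙 * Id)(228) = 228 + 114 + 76 + 57 + 38 + 19 + 12 + 6 + 4 + 3 + 2 + 1 = 560.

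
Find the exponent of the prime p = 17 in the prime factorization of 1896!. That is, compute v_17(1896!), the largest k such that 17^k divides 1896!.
v_17(1896!) = 117

Legendre's formula: v_p(n!) = Σ_{k ≥ 1} ⌊n / p^k⌋. For p = 17, n = 1896, the terms are:
  ⌊1896/17^1⌋ = ⌊1896/17⌋ = 111
  ⌊1896/17^2⌋ = ⌊1896/289⌋ = 6
(the next term ⌊1896/17^3⌋ = 0, terminating the sum). Summing: v_17(1896!) = 111 + 6 = 117.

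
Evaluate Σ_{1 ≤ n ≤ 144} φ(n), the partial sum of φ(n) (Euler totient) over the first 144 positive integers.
Σ_{n ≤ 144} φ(n) = 6330

Compute φ(n) for each 1 ≤ n ≤ 144: φ(1) = 1, φ(2) = 1, φ(3) = 2, φ(4) = 2, φ(5) = 4, φ(6) = 2, φ(7) = 6, φ(8) = 4, φ(9) = 6, φ(10) = 4, φ(11) = 10, φ(12) = 4, φ(13) = 12, φ(14) = 6, φ(15) = 8, φ(16) = 8, φ(17) = 16, φ(18) = 6, φ(19) = 18, φ(20) = 8, φ(21) = 12, φ(22) = 10, φ(23) = 22, φ(24) = 8, φ(25) = 20, φ(26) = 12, φ(27) = 18, φ(28) = 12, φ(29) = 28, φ(30) = 8, φ(31) = 30, φ(32) = 16, φ(33) = 20, φ(34) = 16, φ(35) = 24, φ(36) = 12, φ(37) = 36, φ(38) = 18, φ(39) = 24, φ(40) = 16, φ(41) = 40, φ(42) = 12, φ(43) = 42, φ(44) = 20, φ(45) = 24, φ(46) = 22, φ(47) = 46, φ(48) = 16, φ(49) = 42, φ(50) = 20, φ(51) = 32, φ(52) = 24, φ(53) = 52, φ(54) = 18, φ(55) = 40, φ(56) = 24, φ(57) = 36, φ(58) = 28, φ(59) = 58, φ(60) = 16, φ(61) = 60, φ(62) = 30, φ(63) = 36, φ(64) = 32, φ(65) = 48, φ(66) = 20, φ(67) = 66, φ(68) = 32, φ(69) = 44, φ(70) = 24, φ(71) = 70, φ(72) = 24, φ(73) = 72, φ(74) = 36, φ(75) = 40, φ(76) = 36, φ(77) = 60, φ(78) = 24, φ(79) = 78, φ(80) = 32, φ(81) = 54, φ(82) = 40, φ(83) = 82, φ(84) = 24, φ(85) = 64, φ(86) = 42, φ(87) = 56, φ(88) = 40, φ(89) = 88, φ(90) = 24, φ(91) = 72, φ(92) = 44, φ(93) = 60, φ(94) = 46, φ(95) = 72, φ(96) = 32, φ(97) = 96, φ(98) = 42, φ(99) = 60, φ(100) = 40, φ(101) = 100, φ(102) = 32, φ(103) = 102, φ(104) = 48, φ(105) = 48, φ(106) = 52, φ(107) = 106, φ(108) = 36, φ(109) = 108, φ(110) = 40, φ(111) = 72, φ(112) = 48, φ(113) = 112, φ(114) = 36, φ(115) = 88, φ(116) = 56, φ(117) = 72, φ(118) = 58, φ(119) = 96, φ(120) = 32, φ(121) = 110, φ(122) = 60, φ(123) = 80, φ(124) = 60, φ(125) = 100, φ(126) = 36, φ(127) = 126, φ(128) = 64, φ(129) = 84, φ(130) = 48, φ(131) = 130, φ(132) = 40, φ(133) = 108, φ(134) = 66, φ(135) = 72, φ(136) = 64, φ(137) = 136, φ(138) = 44, φ(139) = 138, φ(140) = 48, φ(141) = 92, φ(142) = 70, φ(143) = 120, φ(144) = 48. Summing all 144 values: 6330. (Average order: Σ_{n ≤ x} φ(n) ~ (3/π²) x². For x = 144, (3/π²)·144² ≈ 6302.99.)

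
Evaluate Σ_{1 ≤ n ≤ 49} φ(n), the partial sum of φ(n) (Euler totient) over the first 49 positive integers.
Σ_{n ≤ 49} φ(n) = 754

Compute φ(n) for each 1 ≤ n ≤ 49: φ(1) = 1, φ(2) = 1, φ(3) = 2, φ(4) = 2, φ(5) = 4, φ(6) = 2, φ(7) = 6, φ(8) = 4, φ(9) = 6, φ(10) = 4, φ(11) = 10, φ(12) = 4, φ(13) = 12, φ(14) = 6, φ(15) = 8, φ(16) = 8, φ(17) = 16, φ(18) = 6, φ(19) = 18, φ(20) = 8, φ(21) = 12, φ(22) = 10, φ(23) = 22, φ(24) = 8, φ(25) = 20, φ(26) = 12, φ(27) = 18, φ(28) = 12, φ(29) = 28, φ(30) = 8, φ(31) = 30, φ(32) = 16, φ(33) = 20, φ(34) = 16, φ(35) = 24, φ(36) = 12, φ(37) = 36, φ(38) = 18, φ(39) = 24, φ(40) = 16, φ(41) = 40, φ(42) = 12, φ(43) = 42, φ(44) = 20, φ(45) = 24, φ(46) = 22, φ(47) = 46, φ(48) = 16, φ(49) = 42. Summing all 49 values: 754. (Average order: Σ_{n ≤ x} φ(n) ~ (3/π²) x². For x = 49, (3/π²)·49² ≈ 729.82.)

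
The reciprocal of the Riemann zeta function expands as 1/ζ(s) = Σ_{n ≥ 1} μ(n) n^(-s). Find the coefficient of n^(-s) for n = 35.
μ(35) = 1

Factor n = 35 = 5 · 7. μ(n) = 0 if any exponent ≥ 2 (not squarefree); otherwise μ(n) = (−1)^{ω(n)} where ω(n) is the number of distinct prime factors. Applying: μ(35) = 1.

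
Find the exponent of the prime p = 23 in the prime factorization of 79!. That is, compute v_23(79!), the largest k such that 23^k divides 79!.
v_23(79!) = 3

Legendre's formula: v_p(n!) = Σ_{k ≥ 1} ⌊n / p^k⌋. For p = 23, n = 79, the terms are:
  ⌊79/23^1⌋ = ⌊79/23⌋ = 3
(the next term ⌊79/23^2⌋ = 0, terminating the sum). Summing: v_23(79!) = 3 = 3.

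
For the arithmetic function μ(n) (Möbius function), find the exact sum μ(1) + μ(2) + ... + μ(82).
Σ_{n ≤ 82} μ(n) = -3

Compute μ(n) for each 1 ≤ n ≤ 82: μ(1) = 1, μ(2) = -1, μ(3) = -1, μ(4) = 0, μ(5) = -1, μ(6) = 1, μ(7) = -1, μ(8) = 0, μ(9) = 0, μ(10) = 1, μ(11) = -1, μ(12) = 0, μ(13) = -1, μ(14) = 1, μ(15) = 1, μ(16) = 0, μ(17) = -1, μ(18) = 0, μ(19) = -1, μ(20) = 0, μ(21) = 1, μ(22) = 1, μ(23) = -1, μ(24) = 0, μ(25) = 0, μ(26) = 1, μ(27) = 0, μ(28) = 0, μ(29) = -1, μ(30) = -1, μ(31) = -1, μ(32) = 0, μ(33) = 1, μ(34) = 1, μ(35) = 1, μ(36) = 0, μ(37) = -1, μ(38) = 1, μ(39) = 1, μ(40) = 0, μ(41) = -1, μ(42) = -1, μ(43) = -1, μ(44) = 0, μ(45) = 0, μ(46) = 1, μ(47) = -1, μ(48) = 0, μ(49) = 0, μ(50) = 0, μ(51) = 1, μ(52) = 0, μ(53) = -1, μ(54) = 0, μ(55) = 1, μ(56) = 0, μ(57) = 1, μ(58) = 1, μ(59) = -1, μ(60) = 0, μ(61) = -1, μ(62) = 1, μ(63) = 0, μ(64) = 0, μ(65) = 1, μ(66) = -1, μ(67) = -1, μ(68) = 0, μ(69) = 1, μ(70) = -1, μ(71) = -1, μ(72) = 0, μ(73) = -1, μ(74) = 1, μ(75) = 0, μ(76) = 0, μ(77) = 1, μ(78) = -1, μ(79) = -1, μ(80) = 0, μ(81) = 0, μ(82) = 1. Summing all 82 values: -3. (Mertens function M(x) = Σ_{n ≤ x} μ(n); on average M(x) should be small (PNT ⟺ M(x) = o(x)).)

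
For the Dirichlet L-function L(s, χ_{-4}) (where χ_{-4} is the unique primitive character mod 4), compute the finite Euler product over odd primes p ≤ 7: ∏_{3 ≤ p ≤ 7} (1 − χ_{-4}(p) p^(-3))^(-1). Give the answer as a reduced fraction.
∏ = 165375/170624

The odd primes p ≤ 7 are [3, 5, 7]. For each, χ(p) = 1 if p ≡ 1 mod 4, χ(p) = −1 if p ≡ 3 mod 4. Taking (1 − χ(p)/p^3)^(-1) = p^3/(p^3 − χ(p)): (1 − (-1)/3^3)^(-1) · (1 − (1)/5^3)^(-1) · (1 − (-1)/7^3)^(-1) = 165375/170624.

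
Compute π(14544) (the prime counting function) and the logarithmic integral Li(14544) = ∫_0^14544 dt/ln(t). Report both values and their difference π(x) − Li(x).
π(14544) = 1703;  Li(14544) ≈ 1729.13;  π(x) − Li(x) ≈ -26.13.

Direct count of primes ≤ 14544 gives π(14544) = 1703. Numerical evaluation of the logarithmic integral gives Li(14544) ≈ 1729.13. The difference π(x) − Li(x) ≈ -26.13 is typically negative for small/moderate x (Li(x) overestimates), though Littlewood's theorem shows this sign changes infinitely often.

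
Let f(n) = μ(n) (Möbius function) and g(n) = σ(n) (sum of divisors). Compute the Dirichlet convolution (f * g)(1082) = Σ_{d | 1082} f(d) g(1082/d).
(μ * σ)(1082) = 1082

Divisors of 1082: [1, 2, 541, 1082]. For each d | 1082:
  d = 1: μ(1) · σ(1082/1) = 1 · 1626 = 1626
  d = 2: μ(2) · σ(1082/2) = -1 · 542 = -542
  d = 541: μ(541) · σ(1082/541) = -1 · 3 = -3
  d = 1082: μ(1082) · σ(1082/1082) = 1 · 1 = 1
Summing: (μ * σ)(1082) = 1626 + -542 + -3 + 1 = 1082.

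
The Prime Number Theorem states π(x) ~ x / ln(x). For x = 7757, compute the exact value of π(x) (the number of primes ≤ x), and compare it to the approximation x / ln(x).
π(7757) = 984;  x/ln(x) ≈ 866.09;  relative error ≈ 11.98%.

Directly count primes up to 7757: π(7757) = 984. The PNT approximation gives 7757/ln(7757) ≈ 7757/8.95635 ≈ 866.09. Relative error (π(x) − x/ln(x)) / π(x) ≈ 11.98%; the approximation is known to undercount slightly (Li(x) is a better estimate).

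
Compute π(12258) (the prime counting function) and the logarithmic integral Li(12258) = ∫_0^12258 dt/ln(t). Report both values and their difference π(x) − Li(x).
π(12258) = 1465;  Li(12258) ≈ 1488.54;  π(x) − Li(x) ≈ -23.54.

Direct count of primes ≤ 12258 gives π(12258) = 1465. Numerical evaluation of the logarithmic integral gives Li(12258) ≈ 1488.54. The difference π(x) − Li(x) ≈ -23.54 is typically negative for small/moderate x (Li(x) overestimates), though Littlewood's theorem shows this sign changes infinitely often.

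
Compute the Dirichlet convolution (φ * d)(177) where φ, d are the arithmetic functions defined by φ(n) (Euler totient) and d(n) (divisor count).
(φ * d)(177) = 240

Divisors of 177: [1, 3, 59, 177]. For each d | 177:
  d = 1: φ(1) · d(177/1) = 1 · 4 = 4
  d = 3: φ(3) · d(177/3) = 2 · 2 = 4
  d = 59: φ(59) · d(177/59) = 58 · 2 = 116
  d = 177: φ(177) · d(177/177) = 116 · 1 = 116
Summing: (φ * d)(177) = 4 + 4 + 116 + 116 = 240.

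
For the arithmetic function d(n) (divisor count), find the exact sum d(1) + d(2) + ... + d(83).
Σ_{n ≤ 83} d(n) = 379

Compute d(n) for each 1 ≤ n ≤ 83: d(1) = 1, d(2) = 2, d(3) = 2, d(4) = 3, d(5) = 2, d(6) = 4, d(7) = 2, d(8) = 4, d(9) = 3, d(10) = 4, d(11) = 2, d(12) = 6, d(13) = 2, d(14) = 4, d(15) = 4, d(16) = 5, d(17) = 2, d(18) = 6, d(19) = 2, d(20) = 6, d(21) = 4, d(22) = 4, d(23) = 2, d(24) = 8, d(25) = 3, d(26) = 4, d(27) = 4, d(28) = 6, d(29) = 2, d(30) = 8, d(31) = 2, d(32) = 6, d(33) = 4, d(34) = 4, d(35) = 4, d(36) = 9, d(37) = 2, d(38) = 4, d(39) = 4, d(40) = 8, d(41) = 2, d(42) = 8, d(43) = 2, d(44) = 6, d(45) = 6, d(46) = 4, d(47) = 2, d(48) = 10, d(49) = 3, d(50) = 6, d(51) = 4, d(52) = 6, d(53) = 2, d(54) = 8, d(55) = 4, d(56) = 8, d(57) = 4, d(58) = 4, d(59) = 2, d(60) = 12, d(61) = 2, d(62) = 4, d(63) = 6, d(64) = 7, d(65) = 4, d(66) = 8, d(67) = 2, d(68) = 6, d(69) = 4, d(70) = 8, d(71) = 2, d(72) = 12, d(73) = 2, d(74) = 4, d(75) = 6, d(76) = 6, d(77) = 4, d(78) = 8, d(79) = 2, d(80) = 10, d(81) = 5, d(82) = 4, d(83) = 2. Summing all 83 values: 379. (Dirichlet's divisor formula: Σ_{n ≤ x} d(n) = x ln(x) + (2γ − 1) x + O(√x). For x = 83, the asymptotic estimate is ≈ 379.58.)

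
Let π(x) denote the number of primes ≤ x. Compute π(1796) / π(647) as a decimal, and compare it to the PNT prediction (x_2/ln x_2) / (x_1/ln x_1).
π(1796)/π(647) = 278/118 ≈ 2.3559;  PNT prediction ≈ 2.3977.

π(647) = 118 and π(1796) = 278, so π(1796)/π(647) ≈ 2.3559. The PNT-predicted ratio is (1796/ln(1796)) / (647/ln(647)) ≈ 2.3977. The two agree to within a few percent, as expected.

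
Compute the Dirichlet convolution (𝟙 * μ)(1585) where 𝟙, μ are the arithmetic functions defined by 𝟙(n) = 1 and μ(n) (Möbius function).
(𝟙 * μ)(1585) = 0

Divisors of 1585: [1, 5, 317, 1585]. For each d | 1585:
  d = 1: 𝟙(1) · μ(1585/1) = 1 · 1 = 1
  d = 5: 𝟙(5) · μ(1585/5) = 1 · -1 = -1
  d = 317: 𝟙(317) · μ(1585/317) = 1 · -1 = -1
  d = 1585: 𝟙(1585) · μ(1585/1585) = 1 · 1 = 1
Summing: (𝟙 * μ)(1585) = 1 + -1 + -1 + 1 = 0.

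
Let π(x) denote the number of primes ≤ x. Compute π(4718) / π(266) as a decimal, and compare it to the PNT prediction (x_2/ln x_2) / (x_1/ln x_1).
π(4718)/π(266) = 635/56 ≈ 11.3393;  PNT prediction ≈ 11.7073.

π(266) = 56 and π(4718) = 635, so π(4718)/π(266) ≈ 11.3393. The PNT-predicted ratio is (4718/ln(4718)) / (266/ln(266)) ≈ 11.7073. The two agree to within a few percent, as expected.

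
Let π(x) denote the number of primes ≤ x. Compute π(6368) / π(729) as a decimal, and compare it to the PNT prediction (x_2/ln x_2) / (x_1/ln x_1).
π(6368)/π(729) = 830/129 ≈ 6.4341;  PNT prediction ≈ 6.5738.

π(729) = 129 and π(6368) = 830, so π(6368)/π(729) ≈ 6.4341. The PNT-predicted ratio is (6368/ln(6368)) / (729/ln(729)) ≈ 6.5738. The two agree to within a few percent, as expected.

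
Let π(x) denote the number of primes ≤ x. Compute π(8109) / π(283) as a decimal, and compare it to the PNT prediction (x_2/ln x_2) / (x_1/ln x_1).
π(8109)/π(283) = 1019/61 ≈ 16.7049;  PNT prediction ≈ 17.9722.

π(283) = 61 and π(8109) = 1019, so π(8109)/π(283) ≈ 16.7049. The PNT-predicted ratio is (8109/ln(8109)) / (283/ln(283)) ≈ 17.9722. The two agree to within a few percent, as expected.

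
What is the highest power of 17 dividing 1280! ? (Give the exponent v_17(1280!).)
v_17(1280!) = 79

Legendre's formula: v_p(n!) = Σ_{k ≥ 1} ⌊n / p^k⌋. For p = 17, n = 1280, the terms are:
  ⌊1280/17^1⌋ = ⌊1280/17⌋ = 75
  ⌊1280/17^2⌋ = ⌊1280/289⌋ = 4
(the next term ⌊1280/17^3⌋ = 0, terminating the sum). Summing: v_17(1280!) = 75 + 4 = 79.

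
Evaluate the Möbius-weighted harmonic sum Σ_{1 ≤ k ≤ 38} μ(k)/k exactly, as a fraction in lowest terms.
Σ μ(k)/k = 184344882947/7420738134810

Values of μ(k) for 1 ≤ k ≤ 38: μ(1) = 1, μ(2) = -1, μ(3) = -1, μ(5) = -1, μ(6) = 1, μ(7) = -1, μ(10) = 1, μ(11) = -1, μ(13) = -1, μ(14) = 1, μ(15) = 1, μ(17) = -1, μ(19) = -1, μ(21) = 1, μ(22) = 1, μ(23) = -1, μ(26) = 1, μ(29) = -1, μ(30) = -1, μ(31) = -1, μ(33) = 1, μ(34) = 1, μ(35) = 1, μ(37) = -1, μ(38) = 1, with μ = 0 on non-squarefree integers. Summing μ(k)/k for k where μ(k) ≠ 0 gives 184344882947/7420738134810 ≈ 0.0248. (PNT ⟺ this sum → 0 as n → ∞.)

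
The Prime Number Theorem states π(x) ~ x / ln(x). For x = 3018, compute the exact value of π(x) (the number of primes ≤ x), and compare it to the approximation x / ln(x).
π(3018) = 432;  x/ln(x) ≈ 376.67;  relative error ≈ 12.81%.

Directly count primes up to 3018: π(3018) = 432. The PNT approximation gives 3018/ln(3018) ≈ 3018/8.01235 ≈ 376.67. Relative error (π(x) − x/ln(x)) / π(x) ≈ 12.81%; the approximation is known to undercount slightly (Li(x) is a better estimate).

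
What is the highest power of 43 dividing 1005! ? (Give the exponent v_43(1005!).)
v_43(1005!) = 23

Legendre's formula: v_p(n!) = Σ_{k ≥ 1} ⌊n / p^k⌋. For p = 43, n = 1005, the terms are:
  ⌊1005/43^1⌋ = ⌊1005/43⌋ = 23
(the next term ⌊1005/43^2⌋ = 0, terminating the sum). Summing: v_43(1005!) = 23 = 23.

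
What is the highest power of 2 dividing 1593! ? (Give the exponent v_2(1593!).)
v_2(1593!) = 1587

Legendre's formula: v_p(n!) = Σ_{k ≥ 1} ⌊n / p^k⌋. For p = 2, n = 1593, the terms are:
  ⌊1593/2^1⌋ = ⌊1593/2⌋ = 796
  ⌊1593/2^2⌋ = ⌊1593/4⌋ = 398
  ⌊1593/2^3⌋ = ⌊1593/8⌋ = 199
  ⌊1593/2^4⌋ = ⌊1593/16⌋ = 99
  ⌊1593/2^5⌋ = ⌊1593/32⌋ = 49
  ⌊1593/2^6⌋ = ⌊1593/64⌋ = 24
  ⌊1593/2^7⌋ = ⌊1593/128⌋ = 12
  ⌊1593/2^8⌋ = ⌊1593/256⌋ = 6
  ⌊1593/2^9⌋ = ⌊1593/512⌋ = 3
  ⌊1593/2^10⌋ = ⌊1593/1024⌋ = 1
(the next term ⌊1593/2^11⌋ = 0, terminating the sum). Summing: v_2(1593!) = 796 + 398 + 199 + 99 + 49 + 24 + 12 + 6 + 3 + 1 = 1587.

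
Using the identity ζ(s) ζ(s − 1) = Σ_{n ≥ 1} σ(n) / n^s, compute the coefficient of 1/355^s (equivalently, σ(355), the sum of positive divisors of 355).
σ(355) = 432

In the product (Σ m^0/m^s)(Σ k / k^s) = Σ (Σ_{d | n} d) / n^s, the coefficient of 1/n^s is σ(n) = Σ_{d | n} d. For n = 355, divisors are [1, 5, 71, 355]; summing: σ(355) = 432.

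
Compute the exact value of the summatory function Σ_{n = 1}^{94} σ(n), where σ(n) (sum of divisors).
Σ_{n ≤ 94} σ(n) = 7285

Compute σ(n) for each 1 ≤ n ≤ 94: σ(1) = 1, σ(2) = 3, σ(3) = 4, σ(4) = 7, σ(5) = 6, σ(6) = 12, σ(7) = 8, σ(8) = 15, σ(9) = 13, σ(10) = 18, σ(11) = 12, σ(12) = 28, σ(13) = 14, σ(14) = 24, σ(15) = 24, σ(16) = 31, σ(17) = 18, σ(18) = 39, σ(19) = 20, σ(20) = 42, σ(21) = 32, σ(22) = 36, σ(23) = 24, σ(24) = 60, σ(25) = 31, σ(26) = 42, σ(27) = 40, σ(28) = 56, σ(29) = 30, σ(30) = 72, σ(31) = 32, σ(32) = 63, σ(33) = 48, σ(34) = 54, σ(35) = 48, σ(36) = 91, σ(37) = 38, σ(38) = 60, σ(39) = 56, σ(40) = 90, σ(41) = 42, σ(42) = 96, σ(43) = 44, σ(44) = 84, σ(45) = 78, σ(46) = 72, σ(47) = 48, σ(48) = 124, σ(49) = 57, σ(50) = 93, σ(51) = 72, σ(52) = 98, σ(53) = 54, σ(54) = 120, σ(55) = 72, σ(56) = 120, σ(57) = 80, σ(58) = 90, σ(59) = 60, σ(60) = 168, σ(61) = 62, σ(62) = 96, σ(63) = 104, σ(64) = 127, σ(65) = 84, σ(66) = 144, σ(67) = 68, σ(68) = 126, σ(69) = 96, σ(70) = 144, σ(71) = 72, σ(72) = 195, σ(73) = 74, σ(74) = 114, σ(75) = 124, σ(76) = 140, σ(77) = 96, σ(78) = 168, σ(79) = 80, σ(80) = 186, σ(81) = 121, σ(82) = 126, σ(83) = 84, σ(84) = 224, σ(85) = 108, σ(86) = 132, σ(87) = 120, σ(88) = 180, σ(89) = 90, σ(90) = 234, σ(91) = 112, σ(92) = 168, σ(93) = 128, σ(94) = 144. Summing all 94 values: 7285. (Average order: Σ_{n ≤ x} σ(n) ~ (π²/12) x². For x = 94, (π²/12)·94² ≈ 7267.32.)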